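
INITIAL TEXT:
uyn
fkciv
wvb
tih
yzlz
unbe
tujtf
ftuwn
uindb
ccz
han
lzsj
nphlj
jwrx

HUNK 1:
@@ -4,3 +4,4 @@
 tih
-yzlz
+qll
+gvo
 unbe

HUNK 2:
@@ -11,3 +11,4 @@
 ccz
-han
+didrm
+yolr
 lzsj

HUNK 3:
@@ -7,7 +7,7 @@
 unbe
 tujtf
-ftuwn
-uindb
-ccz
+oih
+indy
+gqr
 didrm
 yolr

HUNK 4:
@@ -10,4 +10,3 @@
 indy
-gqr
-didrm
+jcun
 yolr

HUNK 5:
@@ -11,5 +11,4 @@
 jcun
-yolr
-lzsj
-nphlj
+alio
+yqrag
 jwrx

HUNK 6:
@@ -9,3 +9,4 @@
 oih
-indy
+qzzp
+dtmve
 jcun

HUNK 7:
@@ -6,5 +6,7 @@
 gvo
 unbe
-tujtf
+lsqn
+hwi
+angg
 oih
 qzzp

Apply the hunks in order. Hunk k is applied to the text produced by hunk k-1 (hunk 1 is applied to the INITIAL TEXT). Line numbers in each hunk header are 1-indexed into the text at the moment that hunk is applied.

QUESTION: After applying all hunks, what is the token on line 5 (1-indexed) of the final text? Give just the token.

Hunk 1: at line 4 remove [yzlz] add [qll,gvo] -> 15 lines: uyn fkciv wvb tih qll gvo unbe tujtf ftuwn uindb ccz han lzsj nphlj jwrx
Hunk 2: at line 11 remove [han] add [didrm,yolr] -> 16 lines: uyn fkciv wvb tih qll gvo unbe tujtf ftuwn uindb ccz didrm yolr lzsj nphlj jwrx
Hunk 3: at line 7 remove [ftuwn,uindb,ccz] add [oih,indy,gqr] -> 16 lines: uyn fkciv wvb tih qll gvo unbe tujtf oih indy gqr didrm yolr lzsj nphlj jwrx
Hunk 4: at line 10 remove [gqr,didrm] add [jcun] -> 15 lines: uyn fkciv wvb tih qll gvo unbe tujtf oih indy jcun yolr lzsj nphlj jwrx
Hunk 5: at line 11 remove [yolr,lzsj,nphlj] add [alio,yqrag] -> 14 lines: uyn fkciv wvb tih qll gvo unbe tujtf oih indy jcun alio yqrag jwrx
Hunk 6: at line 9 remove [indy] add [qzzp,dtmve] -> 15 lines: uyn fkciv wvb tih qll gvo unbe tujtf oih qzzp dtmve jcun alio yqrag jwrx
Hunk 7: at line 6 remove [tujtf] add [lsqn,hwi,angg] -> 17 lines: uyn fkciv wvb tih qll gvo unbe lsqn hwi angg oih qzzp dtmve jcun alio yqrag jwrx
Final line 5: qll

Answer: qll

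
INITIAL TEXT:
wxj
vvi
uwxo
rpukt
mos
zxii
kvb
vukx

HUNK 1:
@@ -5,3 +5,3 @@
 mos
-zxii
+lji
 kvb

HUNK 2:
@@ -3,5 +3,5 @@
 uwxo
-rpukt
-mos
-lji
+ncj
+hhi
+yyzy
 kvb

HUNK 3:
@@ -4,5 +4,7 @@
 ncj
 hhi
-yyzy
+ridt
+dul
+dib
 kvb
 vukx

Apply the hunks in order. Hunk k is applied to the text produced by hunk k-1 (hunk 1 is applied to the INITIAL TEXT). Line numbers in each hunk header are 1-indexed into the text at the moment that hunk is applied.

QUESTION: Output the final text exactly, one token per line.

Hunk 1: at line 5 remove [zxii] add [lji] -> 8 lines: wxj vvi uwxo rpukt mos lji kvb vukx
Hunk 2: at line 3 remove [rpukt,mos,lji] add [ncj,hhi,yyzy] -> 8 lines: wxj vvi uwxo ncj hhi yyzy kvb vukx
Hunk 3: at line 4 remove [yyzy] add [ridt,dul,dib] -> 10 lines: wxj vvi uwxo ncj hhi ridt dul dib kvb vukx

Answer: wxj
vvi
uwxo
ncj
hhi
ridt
dul
dib
kvb
vukx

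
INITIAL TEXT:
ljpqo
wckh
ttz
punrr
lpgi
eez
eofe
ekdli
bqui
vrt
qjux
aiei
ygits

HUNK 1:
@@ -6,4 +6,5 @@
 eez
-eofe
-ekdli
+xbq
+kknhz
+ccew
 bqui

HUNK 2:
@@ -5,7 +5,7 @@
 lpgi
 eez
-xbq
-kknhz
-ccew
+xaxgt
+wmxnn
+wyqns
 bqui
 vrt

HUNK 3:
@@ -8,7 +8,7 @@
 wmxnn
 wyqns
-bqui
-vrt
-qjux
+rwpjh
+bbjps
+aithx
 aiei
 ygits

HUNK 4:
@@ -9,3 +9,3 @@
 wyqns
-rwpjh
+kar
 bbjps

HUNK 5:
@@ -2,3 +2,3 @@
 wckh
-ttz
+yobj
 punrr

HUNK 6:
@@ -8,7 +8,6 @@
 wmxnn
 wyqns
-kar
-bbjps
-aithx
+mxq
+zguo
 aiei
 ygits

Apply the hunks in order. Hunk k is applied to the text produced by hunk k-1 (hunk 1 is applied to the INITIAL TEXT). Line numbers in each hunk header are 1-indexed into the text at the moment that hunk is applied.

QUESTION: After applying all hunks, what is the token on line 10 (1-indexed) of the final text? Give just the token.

Hunk 1: at line 6 remove [eofe,ekdli] add [xbq,kknhz,ccew] -> 14 lines: ljpqo wckh ttz punrr lpgi eez xbq kknhz ccew bqui vrt qjux aiei ygits
Hunk 2: at line 5 remove [xbq,kknhz,ccew] add [xaxgt,wmxnn,wyqns] -> 14 lines: ljpqo wckh ttz punrr lpgi eez xaxgt wmxnn wyqns bqui vrt qjux aiei ygits
Hunk 3: at line 8 remove [bqui,vrt,qjux] add [rwpjh,bbjps,aithx] -> 14 lines: ljpqo wckh ttz punrr lpgi eez xaxgt wmxnn wyqns rwpjh bbjps aithx aiei ygits
Hunk 4: at line 9 remove [rwpjh] add [kar] -> 14 lines: ljpqo wckh ttz punrr lpgi eez xaxgt wmxnn wyqns kar bbjps aithx aiei ygits
Hunk 5: at line 2 remove [ttz] add [yobj] -> 14 lines: ljpqo wckh yobj punrr lpgi eez xaxgt wmxnn wyqns kar bbjps aithx aiei ygits
Hunk 6: at line 8 remove [kar,bbjps,aithx] add [mxq,zguo] -> 13 lines: ljpqo wckh yobj punrr lpgi eez xaxgt wmxnn wyqns mxq zguo aiei ygits
Final line 10: mxq

Answer: mxq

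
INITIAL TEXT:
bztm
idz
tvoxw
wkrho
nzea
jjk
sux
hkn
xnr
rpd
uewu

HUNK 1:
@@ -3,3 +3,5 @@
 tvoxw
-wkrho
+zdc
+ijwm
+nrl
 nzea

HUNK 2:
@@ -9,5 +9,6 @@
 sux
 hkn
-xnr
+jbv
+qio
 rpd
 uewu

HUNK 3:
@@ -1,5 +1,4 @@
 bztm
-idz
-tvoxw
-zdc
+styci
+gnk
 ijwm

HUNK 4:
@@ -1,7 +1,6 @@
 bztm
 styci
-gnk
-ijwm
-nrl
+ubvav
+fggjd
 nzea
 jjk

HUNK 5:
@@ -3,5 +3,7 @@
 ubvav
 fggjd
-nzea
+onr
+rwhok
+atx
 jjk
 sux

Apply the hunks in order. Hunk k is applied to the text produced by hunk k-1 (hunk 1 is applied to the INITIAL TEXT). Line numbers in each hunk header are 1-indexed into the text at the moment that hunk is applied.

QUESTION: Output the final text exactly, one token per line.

Answer: bztm
styci
ubvav
fggjd
onr
rwhok
atx
jjk
sux
hkn
jbv
qio
rpd
uewu

Derivation:
Hunk 1: at line 3 remove [wkrho] add [zdc,ijwm,nrl] -> 13 lines: bztm idz tvoxw zdc ijwm nrl nzea jjk sux hkn xnr rpd uewu
Hunk 2: at line 9 remove [xnr] add [jbv,qio] -> 14 lines: bztm idz tvoxw zdc ijwm nrl nzea jjk sux hkn jbv qio rpd uewu
Hunk 3: at line 1 remove [idz,tvoxw,zdc] add [styci,gnk] -> 13 lines: bztm styci gnk ijwm nrl nzea jjk sux hkn jbv qio rpd uewu
Hunk 4: at line 1 remove [gnk,ijwm,nrl] add [ubvav,fggjd] -> 12 lines: bztm styci ubvav fggjd nzea jjk sux hkn jbv qio rpd uewu
Hunk 5: at line 3 remove [nzea] add [onr,rwhok,atx] -> 14 lines: bztm styci ubvav fggjd onr rwhok atx jjk sux hkn jbv qio rpd uewu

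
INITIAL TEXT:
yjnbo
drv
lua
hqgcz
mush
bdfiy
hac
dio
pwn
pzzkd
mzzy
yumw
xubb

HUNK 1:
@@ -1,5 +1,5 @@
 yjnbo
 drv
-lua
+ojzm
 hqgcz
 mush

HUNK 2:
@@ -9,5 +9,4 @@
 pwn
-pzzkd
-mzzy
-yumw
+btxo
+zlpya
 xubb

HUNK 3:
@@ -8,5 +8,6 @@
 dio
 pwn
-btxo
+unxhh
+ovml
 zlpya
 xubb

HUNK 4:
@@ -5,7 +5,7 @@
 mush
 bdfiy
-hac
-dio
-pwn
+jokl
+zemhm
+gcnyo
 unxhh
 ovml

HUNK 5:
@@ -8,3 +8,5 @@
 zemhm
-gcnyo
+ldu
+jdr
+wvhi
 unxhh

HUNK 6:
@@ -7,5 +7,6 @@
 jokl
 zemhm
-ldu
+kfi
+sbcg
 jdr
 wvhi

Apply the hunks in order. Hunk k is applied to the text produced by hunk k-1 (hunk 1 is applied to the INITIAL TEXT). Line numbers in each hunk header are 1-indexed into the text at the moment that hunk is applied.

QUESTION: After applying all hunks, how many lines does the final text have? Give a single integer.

Hunk 1: at line 1 remove [lua] add [ojzm] -> 13 lines: yjnbo drv ojzm hqgcz mush bdfiy hac dio pwn pzzkd mzzy yumw xubb
Hunk 2: at line 9 remove [pzzkd,mzzy,yumw] add [btxo,zlpya] -> 12 lines: yjnbo drv ojzm hqgcz mush bdfiy hac dio pwn btxo zlpya xubb
Hunk 3: at line 8 remove [btxo] add [unxhh,ovml] -> 13 lines: yjnbo drv ojzm hqgcz mush bdfiy hac dio pwn unxhh ovml zlpya xubb
Hunk 4: at line 5 remove [hac,dio,pwn] add [jokl,zemhm,gcnyo] -> 13 lines: yjnbo drv ojzm hqgcz mush bdfiy jokl zemhm gcnyo unxhh ovml zlpya xubb
Hunk 5: at line 8 remove [gcnyo] add [ldu,jdr,wvhi] -> 15 lines: yjnbo drv ojzm hqgcz mush bdfiy jokl zemhm ldu jdr wvhi unxhh ovml zlpya xubb
Hunk 6: at line 7 remove [ldu] add [kfi,sbcg] -> 16 lines: yjnbo drv ojzm hqgcz mush bdfiy jokl zemhm kfi sbcg jdr wvhi unxhh ovml zlpya xubb
Final line count: 16

Answer: 16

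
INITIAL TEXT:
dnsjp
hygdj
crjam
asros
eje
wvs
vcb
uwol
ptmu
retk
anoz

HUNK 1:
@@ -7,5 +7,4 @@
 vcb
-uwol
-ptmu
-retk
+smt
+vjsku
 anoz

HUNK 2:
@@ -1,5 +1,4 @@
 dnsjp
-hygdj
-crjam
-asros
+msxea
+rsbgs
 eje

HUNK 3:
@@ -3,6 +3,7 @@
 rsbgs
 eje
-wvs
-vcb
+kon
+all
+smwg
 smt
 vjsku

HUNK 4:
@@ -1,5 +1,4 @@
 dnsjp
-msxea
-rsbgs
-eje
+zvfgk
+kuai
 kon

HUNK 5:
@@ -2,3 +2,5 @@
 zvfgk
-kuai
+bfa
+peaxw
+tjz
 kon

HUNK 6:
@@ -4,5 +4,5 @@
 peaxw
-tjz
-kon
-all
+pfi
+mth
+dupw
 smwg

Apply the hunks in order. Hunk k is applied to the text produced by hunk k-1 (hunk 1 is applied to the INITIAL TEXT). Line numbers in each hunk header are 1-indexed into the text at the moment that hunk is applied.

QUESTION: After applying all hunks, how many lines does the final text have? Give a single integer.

Hunk 1: at line 7 remove [uwol,ptmu,retk] add [smt,vjsku] -> 10 lines: dnsjp hygdj crjam asros eje wvs vcb smt vjsku anoz
Hunk 2: at line 1 remove [hygdj,crjam,asros] add [msxea,rsbgs] -> 9 lines: dnsjp msxea rsbgs eje wvs vcb smt vjsku anoz
Hunk 3: at line 3 remove [wvs,vcb] add [kon,all,smwg] -> 10 lines: dnsjp msxea rsbgs eje kon all smwg smt vjsku anoz
Hunk 4: at line 1 remove [msxea,rsbgs,eje] add [zvfgk,kuai] -> 9 lines: dnsjp zvfgk kuai kon all smwg smt vjsku anoz
Hunk 5: at line 2 remove [kuai] add [bfa,peaxw,tjz] -> 11 lines: dnsjp zvfgk bfa peaxw tjz kon all smwg smt vjsku anoz
Hunk 6: at line 4 remove [tjz,kon,all] add [pfi,mth,dupw] -> 11 lines: dnsjp zvfgk bfa peaxw pfi mth dupw smwg smt vjsku anoz
Final line count: 11

Answer: 11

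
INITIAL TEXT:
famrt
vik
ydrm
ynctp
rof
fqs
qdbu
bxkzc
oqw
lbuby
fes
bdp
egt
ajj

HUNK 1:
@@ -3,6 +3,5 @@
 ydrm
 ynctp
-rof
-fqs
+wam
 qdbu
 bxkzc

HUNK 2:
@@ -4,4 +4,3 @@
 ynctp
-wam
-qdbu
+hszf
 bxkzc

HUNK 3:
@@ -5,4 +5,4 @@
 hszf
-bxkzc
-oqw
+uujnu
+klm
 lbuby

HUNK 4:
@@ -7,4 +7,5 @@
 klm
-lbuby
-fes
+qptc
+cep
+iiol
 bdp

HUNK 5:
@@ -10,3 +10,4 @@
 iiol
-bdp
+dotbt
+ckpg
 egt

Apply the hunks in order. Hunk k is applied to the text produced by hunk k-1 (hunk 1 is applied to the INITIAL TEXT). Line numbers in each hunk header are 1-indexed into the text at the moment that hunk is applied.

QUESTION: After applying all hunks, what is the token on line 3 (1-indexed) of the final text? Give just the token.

Answer: ydrm

Derivation:
Hunk 1: at line 3 remove [rof,fqs] add [wam] -> 13 lines: famrt vik ydrm ynctp wam qdbu bxkzc oqw lbuby fes bdp egt ajj
Hunk 2: at line 4 remove [wam,qdbu] add [hszf] -> 12 lines: famrt vik ydrm ynctp hszf bxkzc oqw lbuby fes bdp egt ajj
Hunk 3: at line 5 remove [bxkzc,oqw] add [uujnu,klm] -> 12 lines: famrt vik ydrm ynctp hszf uujnu klm lbuby fes bdp egt ajj
Hunk 4: at line 7 remove [lbuby,fes] add [qptc,cep,iiol] -> 13 lines: famrt vik ydrm ynctp hszf uujnu klm qptc cep iiol bdp egt ajj
Hunk 5: at line 10 remove [bdp] add [dotbt,ckpg] -> 14 lines: famrt vik ydrm ynctp hszf uujnu klm qptc cep iiol dotbt ckpg egt ajj
Final line 3: ydrm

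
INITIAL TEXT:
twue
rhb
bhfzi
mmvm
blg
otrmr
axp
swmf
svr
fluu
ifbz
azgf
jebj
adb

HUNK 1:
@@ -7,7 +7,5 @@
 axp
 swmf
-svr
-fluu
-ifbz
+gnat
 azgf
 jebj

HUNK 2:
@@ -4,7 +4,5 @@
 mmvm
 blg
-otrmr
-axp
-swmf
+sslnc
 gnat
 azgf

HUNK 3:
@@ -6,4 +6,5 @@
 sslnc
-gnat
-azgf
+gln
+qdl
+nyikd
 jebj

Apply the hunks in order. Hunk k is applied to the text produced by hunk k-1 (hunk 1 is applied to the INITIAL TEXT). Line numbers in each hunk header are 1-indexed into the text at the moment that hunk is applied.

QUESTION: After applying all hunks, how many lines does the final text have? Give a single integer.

Hunk 1: at line 7 remove [svr,fluu,ifbz] add [gnat] -> 12 lines: twue rhb bhfzi mmvm blg otrmr axp swmf gnat azgf jebj adb
Hunk 2: at line 4 remove [otrmr,axp,swmf] add [sslnc] -> 10 lines: twue rhb bhfzi mmvm blg sslnc gnat azgf jebj adb
Hunk 3: at line 6 remove [gnat,azgf] add [gln,qdl,nyikd] -> 11 lines: twue rhb bhfzi mmvm blg sslnc gln qdl nyikd jebj adb
Final line count: 11

Answer: 11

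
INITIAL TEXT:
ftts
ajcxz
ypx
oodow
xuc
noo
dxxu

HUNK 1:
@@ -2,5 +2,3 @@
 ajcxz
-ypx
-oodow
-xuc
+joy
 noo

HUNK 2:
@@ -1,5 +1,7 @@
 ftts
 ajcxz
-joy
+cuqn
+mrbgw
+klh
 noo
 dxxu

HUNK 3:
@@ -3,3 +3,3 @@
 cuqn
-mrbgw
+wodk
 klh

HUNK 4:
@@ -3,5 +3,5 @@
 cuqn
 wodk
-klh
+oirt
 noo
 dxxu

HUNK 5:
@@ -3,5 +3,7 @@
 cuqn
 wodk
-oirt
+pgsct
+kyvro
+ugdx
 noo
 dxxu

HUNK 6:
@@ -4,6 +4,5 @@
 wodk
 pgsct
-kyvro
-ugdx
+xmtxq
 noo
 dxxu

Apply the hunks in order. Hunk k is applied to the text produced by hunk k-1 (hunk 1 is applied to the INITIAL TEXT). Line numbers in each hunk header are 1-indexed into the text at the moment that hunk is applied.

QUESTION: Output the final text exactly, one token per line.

Hunk 1: at line 2 remove [ypx,oodow,xuc] add [joy] -> 5 lines: ftts ajcxz joy noo dxxu
Hunk 2: at line 1 remove [joy] add [cuqn,mrbgw,klh] -> 7 lines: ftts ajcxz cuqn mrbgw klh noo dxxu
Hunk 3: at line 3 remove [mrbgw] add [wodk] -> 7 lines: ftts ajcxz cuqn wodk klh noo dxxu
Hunk 4: at line 3 remove [klh] add [oirt] -> 7 lines: ftts ajcxz cuqn wodk oirt noo dxxu
Hunk 5: at line 3 remove [oirt] add [pgsct,kyvro,ugdx] -> 9 lines: ftts ajcxz cuqn wodk pgsct kyvro ugdx noo dxxu
Hunk 6: at line 4 remove [kyvro,ugdx] add [xmtxq] -> 8 lines: ftts ajcxz cuqn wodk pgsct xmtxq noo dxxu

Answer: ftts
ajcxz
cuqn
wodk
pgsct
xmtxq
noo
dxxu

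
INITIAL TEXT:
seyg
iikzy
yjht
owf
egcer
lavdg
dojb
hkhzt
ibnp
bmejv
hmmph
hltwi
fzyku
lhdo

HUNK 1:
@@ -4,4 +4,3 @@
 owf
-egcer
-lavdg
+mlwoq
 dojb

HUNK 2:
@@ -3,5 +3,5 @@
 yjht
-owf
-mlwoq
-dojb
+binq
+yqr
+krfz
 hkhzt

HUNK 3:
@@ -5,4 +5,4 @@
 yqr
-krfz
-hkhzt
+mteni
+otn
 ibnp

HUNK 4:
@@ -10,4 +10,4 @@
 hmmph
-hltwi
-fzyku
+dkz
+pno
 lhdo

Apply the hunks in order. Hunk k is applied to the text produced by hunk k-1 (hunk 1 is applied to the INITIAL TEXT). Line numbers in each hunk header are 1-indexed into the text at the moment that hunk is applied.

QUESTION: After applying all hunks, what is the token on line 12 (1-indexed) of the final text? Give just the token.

Answer: pno

Derivation:
Hunk 1: at line 4 remove [egcer,lavdg] add [mlwoq] -> 13 lines: seyg iikzy yjht owf mlwoq dojb hkhzt ibnp bmejv hmmph hltwi fzyku lhdo
Hunk 2: at line 3 remove [owf,mlwoq,dojb] add [binq,yqr,krfz] -> 13 lines: seyg iikzy yjht binq yqr krfz hkhzt ibnp bmejv hmmph hltwi fzyku lhdo
Hunk 3: at line 5 remove [krfz,hkhzt] add [mteni,otn] -> 13 lines: seyg iikzy yjht binq yqr mteni otn ibnp bmejv hmmph hltwi fzyku lhdo
Hunk 4: at line 10 remove [hltwi,fzyku] add [dkz,pno] -> 13 lines: seyg iikzy yjht binq yqr mteni otn ibnp bmejv hmmph dkz pno lhdo
Final line 12: pno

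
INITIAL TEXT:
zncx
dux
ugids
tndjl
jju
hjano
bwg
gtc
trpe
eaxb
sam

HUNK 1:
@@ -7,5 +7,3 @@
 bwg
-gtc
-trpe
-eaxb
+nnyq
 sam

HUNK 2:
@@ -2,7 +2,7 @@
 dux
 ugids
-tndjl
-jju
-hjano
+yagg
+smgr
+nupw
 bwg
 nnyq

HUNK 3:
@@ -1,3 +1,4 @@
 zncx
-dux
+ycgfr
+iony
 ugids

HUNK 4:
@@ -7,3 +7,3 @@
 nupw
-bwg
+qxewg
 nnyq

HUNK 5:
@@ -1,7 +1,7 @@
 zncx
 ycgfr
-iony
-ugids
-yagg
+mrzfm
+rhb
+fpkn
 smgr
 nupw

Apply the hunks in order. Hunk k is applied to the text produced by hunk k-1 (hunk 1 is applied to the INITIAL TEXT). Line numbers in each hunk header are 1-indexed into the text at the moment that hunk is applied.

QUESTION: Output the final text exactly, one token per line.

Hunk 1: at line 7 remove [gtc,trpe,eaxb] add [nnyq] -> 9 lines: zncx dux ugids tndjl jju hjano bwg nnyq sam
Hunk 2: at line 2 remove [tndjl,jju,hjano] add [yagg,smgr,nupw] -> 9 lines: zncx dux ugids yagg smgr nupw bwg nnyq sam
Hunk 3: at line 1 remove [dux] add [ycgfr,iony] -> 10 lines: zncx ycgfr iony ugids yagg smgr nupw bwg nnyq sam
Hunk 4: at line 7 remove [bwg] add [qxewg] -> 10 lines: zncx ycgfr iony ugids yagg smgr nupw qxewg nnyq sam
Hunk 5: at line 1 remove [iony,ugids,yagg] add [mrzfm,rhb,fpkn] -> 10 lines: zncx ycgfr mrzfm rhb fpkn smgr nupw qxewg nnyq sam

Answer: zncx
ycgfr
mrzfm
rhb
fpkn
smgr
nupw
qxewg
nnyq
sam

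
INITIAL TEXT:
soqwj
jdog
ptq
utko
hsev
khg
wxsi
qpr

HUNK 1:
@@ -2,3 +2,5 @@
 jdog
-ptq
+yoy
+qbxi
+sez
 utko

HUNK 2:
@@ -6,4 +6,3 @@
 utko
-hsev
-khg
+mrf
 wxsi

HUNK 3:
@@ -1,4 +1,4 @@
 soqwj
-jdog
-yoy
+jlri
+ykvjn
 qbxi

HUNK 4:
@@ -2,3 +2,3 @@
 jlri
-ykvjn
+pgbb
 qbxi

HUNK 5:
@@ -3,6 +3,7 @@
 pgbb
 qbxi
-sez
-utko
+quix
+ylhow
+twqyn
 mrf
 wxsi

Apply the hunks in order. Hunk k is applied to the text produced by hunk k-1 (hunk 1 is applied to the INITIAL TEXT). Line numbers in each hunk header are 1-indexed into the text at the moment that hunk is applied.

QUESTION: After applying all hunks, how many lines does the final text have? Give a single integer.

Hunk 1: at line 2 remove [ptq] add [yoy,qbxi,sez] -> 10 lines: soqwj jdog yoy qbxi sez utko hsev khg wxsi qpr
Hunk 2: at line 6 remove [hsev,khg] add [mrf] -> 9 lines: soqwj jdog yoy qbxi sez utko mrf wxsi qpr
Hunk 3: at line 1 remove [jdog,yoy] add [jlri,ykvjn] -> 9 lines: soqwj jlri ykvjn qbxi sez utko mrf wxsi qpr
Hunk 4: at line 2 remove [ykvjn] add [pgbb] -> 9 lines: soqwj jlri pgbb qbxi sez utko mrf wxsi qpr
Hunk 5: at line 3 remove [sez,utko] add [quix,ylhow,twqyn] -> 10 lines: soqwj jlri pgbb qbxi quix ylhow twqyn mrf wxsi qpr
Final line count: 10

Answer: 10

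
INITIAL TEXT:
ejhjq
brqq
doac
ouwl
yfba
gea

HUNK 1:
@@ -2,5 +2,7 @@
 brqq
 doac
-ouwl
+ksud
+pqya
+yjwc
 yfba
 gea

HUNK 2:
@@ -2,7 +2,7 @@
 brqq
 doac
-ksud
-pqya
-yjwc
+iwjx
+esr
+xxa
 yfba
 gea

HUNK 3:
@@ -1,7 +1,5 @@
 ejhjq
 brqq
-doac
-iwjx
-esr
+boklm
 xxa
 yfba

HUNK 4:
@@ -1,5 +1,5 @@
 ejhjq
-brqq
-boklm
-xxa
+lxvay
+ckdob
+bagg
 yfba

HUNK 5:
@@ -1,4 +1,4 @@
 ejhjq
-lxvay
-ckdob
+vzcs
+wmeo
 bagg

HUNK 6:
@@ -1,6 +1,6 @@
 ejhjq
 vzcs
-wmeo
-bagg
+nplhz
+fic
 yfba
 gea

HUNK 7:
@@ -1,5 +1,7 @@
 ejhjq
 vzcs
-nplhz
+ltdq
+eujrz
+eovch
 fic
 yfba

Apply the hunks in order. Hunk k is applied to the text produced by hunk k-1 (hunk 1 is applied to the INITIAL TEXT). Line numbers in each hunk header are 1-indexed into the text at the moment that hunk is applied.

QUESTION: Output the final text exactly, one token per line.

Hunk 1: at line 2 remove [ouwl] add [ksud,pqya,yjwc] -> 8 lines: ejhjq brqq doac ksud pqya yjwc yfba gea
Hunk 2: at line 2 remove [ksud,pqya,yjwc] add [iwjx,esr,xxa] -> 8 lines: ejhjq brqq doac iwjx esr xxa yfba gea
Hunk 3: at line 1 remove [doac,iwjx,esr] add [boklm] -> 6 lines: ejhjq brqq boklm xxa yfba gea
Hunk 4: at line 1 remove [brqq,boklm,xxa] add [lxvay,ckdob,bagg] -> 6 lines: ejhjq lxvay ckdob bagg yfba gea
Hunk 5: at line 1 remove [lxvay,ckdob] add [vzcs,wmeo] -> 6 lines: ejhjq vzcs wmeo bagg yfba gea
Hunk 6: at line 1 remove [wmeo,bagg] add [nplhz,fic] -> 6 lines: ejhjq vzcs nplhz fic yfba gea
Hunk 7: at line 1 remove [nplhz] add [ltdq,eujrz,eovch] -> 8 lines: ejhjq vzcs ltdq eujrz eovch fic yfba gea

Answer: ejhjq
vzcs
ltdq
eujrz
eovch
fic
yfba
gea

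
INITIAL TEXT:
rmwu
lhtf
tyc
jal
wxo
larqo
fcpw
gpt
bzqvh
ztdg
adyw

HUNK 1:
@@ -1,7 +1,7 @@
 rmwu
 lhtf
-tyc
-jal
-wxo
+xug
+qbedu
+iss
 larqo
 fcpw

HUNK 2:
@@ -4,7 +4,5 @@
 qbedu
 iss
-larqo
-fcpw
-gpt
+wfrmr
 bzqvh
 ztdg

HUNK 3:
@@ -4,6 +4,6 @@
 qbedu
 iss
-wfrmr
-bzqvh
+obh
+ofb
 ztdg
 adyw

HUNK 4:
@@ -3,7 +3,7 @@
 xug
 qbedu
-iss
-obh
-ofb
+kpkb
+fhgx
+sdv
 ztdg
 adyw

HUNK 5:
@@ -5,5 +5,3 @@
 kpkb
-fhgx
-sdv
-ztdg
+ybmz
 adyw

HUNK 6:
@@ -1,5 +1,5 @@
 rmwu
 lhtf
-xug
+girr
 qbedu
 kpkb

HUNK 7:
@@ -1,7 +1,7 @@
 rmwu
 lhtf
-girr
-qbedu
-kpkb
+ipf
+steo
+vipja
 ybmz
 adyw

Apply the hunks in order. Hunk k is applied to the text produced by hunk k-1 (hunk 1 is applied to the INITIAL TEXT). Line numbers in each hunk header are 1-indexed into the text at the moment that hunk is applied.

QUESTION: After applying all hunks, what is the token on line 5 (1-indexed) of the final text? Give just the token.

Hunk 1: at line 1 remove [tyc,jal,wxo] add [xug,qbedu,iss] -> 11 lines: rmwu lhtf xug qbedu iss larqo fcpw gpt bzqvh ztdg adyw
Hunk 2: at line 4 remove [larqo,fcpw,gpt] add [wfrmr] -> 9 lines: rmwu lhtf xug qbedu iss wfrmr bzqvh ztdg adyw
Hunk 3: at line 4 remove [wfrmr,bzqvh] add [obh,ofb] -> 9 lines: rmwu lhtf xug qbedu iss obh ofb ztdg adyw
Hunk 4: at line 3 remove [iss,obh,ofb] add [kpkb,fhgx,sdv] -> 9 lines: rmwu lhtf xug qbedu kpkb fhgx sdv ztdg adyw
Hunk 5: at line 5 remove [fhgx,sdv,ztdg] add [ybmz] -> 7 lines: rmwu lhtf xug qbedu kpkb ybmz adyw
Hunk 6: at line 1 remove [xug] add [girr] -> 7 lines: rmwu lhtf girr qbedu kpkb ybmz adyw
Hunk 7: at line 1 remove [girr,qbedu,kpkb] add [ipf,steo,vipja] -> 7 lines: rmwu lhtf ipf steo vipja ybmz adyw
Final line 5: vipja

Answer: vipja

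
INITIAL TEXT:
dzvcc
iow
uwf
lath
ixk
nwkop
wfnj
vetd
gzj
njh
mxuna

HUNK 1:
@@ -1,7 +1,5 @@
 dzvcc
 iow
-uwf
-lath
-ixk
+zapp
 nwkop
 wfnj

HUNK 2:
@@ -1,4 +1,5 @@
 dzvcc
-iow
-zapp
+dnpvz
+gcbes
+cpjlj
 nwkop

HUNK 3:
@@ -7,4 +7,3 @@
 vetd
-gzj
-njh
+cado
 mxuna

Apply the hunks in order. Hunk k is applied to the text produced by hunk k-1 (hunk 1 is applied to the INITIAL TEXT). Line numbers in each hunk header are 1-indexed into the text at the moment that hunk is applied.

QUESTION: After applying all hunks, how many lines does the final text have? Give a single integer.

Hunk 1: at line 1 remove [uwf,lath,ixk] add [zapp] -> 9 lines: dzvcc iow zapp nwkop wfnj vetd gzj njh mxuna
Hunk 2: at line 1 remove [iow,zapp] add [dnpvz,gcbes,cpjlj] -> 10 lines: dzvcc dnpvz gcbes cpjlj nwkop wfnj vetd gzj njh mxuna
Hunk 3: at line 7 remove [gzj,njh] add [cado] -> 9 lines: dzvcc dnpvz gcbes cpjlj nwkop wfnj vetd cado mxuna
Final line count: 9

Answer: 9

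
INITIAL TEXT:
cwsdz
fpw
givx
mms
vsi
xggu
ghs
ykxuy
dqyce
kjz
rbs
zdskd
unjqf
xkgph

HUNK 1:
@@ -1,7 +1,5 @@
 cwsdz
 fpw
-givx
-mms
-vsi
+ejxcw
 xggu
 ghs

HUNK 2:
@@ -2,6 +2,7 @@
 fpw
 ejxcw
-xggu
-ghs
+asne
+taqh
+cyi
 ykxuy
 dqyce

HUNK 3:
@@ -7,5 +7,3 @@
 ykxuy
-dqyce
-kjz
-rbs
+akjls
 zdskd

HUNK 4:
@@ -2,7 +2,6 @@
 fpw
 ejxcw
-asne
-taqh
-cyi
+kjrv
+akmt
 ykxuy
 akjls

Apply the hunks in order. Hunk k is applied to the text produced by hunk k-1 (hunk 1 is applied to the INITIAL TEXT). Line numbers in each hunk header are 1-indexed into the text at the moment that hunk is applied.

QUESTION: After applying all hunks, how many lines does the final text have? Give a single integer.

Hunk 1: at line 1 remove [givx,mms,vsi] add [ejxcw] -> 12 lines: cwsdz fpw ejxcw xggu ghs ykxuy dqyce kjz rbs zdskd unjqf xkgph
Hunk 2: at line 2 remove [xggu,ghs] add [asne,taqh,cyi] -> 13 lines: cwsdz fpw ejxcw asne taqh cyi ykxuy dqyce kjz rbs zdskd unjqf xkgph
Hunk 3: at line 7 remove [dqyce,kjz,rbs] add [akjls] -> 11 lines: cwsdz fpw ejxcw asne taqh cyi ykxuy akjls zdskd unjqf xkgph
Hunk 4: at line 2 remove [asne,taqh,cyi] add [kjrv,akmt] -> 10 lines: cwsdz fpw ejxcw kjrv akmt ykxuy akjls zdskd unjqf xkgph
Final line count: 10

Answer: 10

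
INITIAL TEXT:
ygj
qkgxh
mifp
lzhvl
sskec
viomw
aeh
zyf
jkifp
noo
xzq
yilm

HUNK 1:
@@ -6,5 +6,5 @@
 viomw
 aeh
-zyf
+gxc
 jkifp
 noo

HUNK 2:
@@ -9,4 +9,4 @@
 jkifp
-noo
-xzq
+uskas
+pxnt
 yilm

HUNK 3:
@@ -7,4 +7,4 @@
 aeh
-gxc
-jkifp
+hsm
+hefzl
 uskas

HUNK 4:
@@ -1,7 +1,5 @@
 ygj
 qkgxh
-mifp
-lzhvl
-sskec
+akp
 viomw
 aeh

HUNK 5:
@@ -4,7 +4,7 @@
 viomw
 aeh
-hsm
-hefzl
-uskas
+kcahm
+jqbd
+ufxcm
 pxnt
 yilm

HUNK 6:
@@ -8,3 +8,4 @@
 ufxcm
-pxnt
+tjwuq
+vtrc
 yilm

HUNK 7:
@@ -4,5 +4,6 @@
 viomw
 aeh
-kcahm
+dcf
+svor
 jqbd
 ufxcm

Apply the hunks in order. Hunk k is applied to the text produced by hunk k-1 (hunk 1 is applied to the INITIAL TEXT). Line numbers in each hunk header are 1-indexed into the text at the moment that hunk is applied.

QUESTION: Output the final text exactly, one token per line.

Hunk 1: at line 6 remove [zyf] add [gxc] -> 12 lines: ygj qkgxh mifp lzhvl sskec viomw aeh gxc jkifp noo xzq yilm
Hunk 2: at line 9 remove [noo,xzq] add [uskas,pxnt] -> 12 lines: ygj qkgxh mifp lzhvl sskec viomw aeh gxc jkifp uskas pxnt yilm
Hunk 3: at line 7 remove [gxc,jkifp] add [hsm,hefzl] -> 12 lines: ygj qkgxh mifp lzhvl sskec viomw aeh hsm hefzl uskas pxnt yilm
Hunk 4: at line 1 remove [mifp,lzhvl,sskec] add [akp] -> 10 lines: ygj qkgxh akp viomw aeh hsm hefzl uskas pxnt yilm
Hunk 5: at line 4 remove [hsm,hefzl,uskas] add [kcahm,jqbd,ufxcm] -> 10 lines: ygj qkgxh akp viomw aeh kcahm jqbd ufxcm pxnt yilm
Hunk 6: at line 8 remove [pxnt] add [tjwuq,vtrc] -> 11 lines: ygj qkgxh akp viomw aeh kcahm jqbd ufxcm tjwuq vtrc yilm
Hunk 7: at line 4 remove [kcahm] add [dcf,svor] -> 12 lines: ygj qkgxh akp viomw aeh dcf svor jqbd ufxcm tjwuq vtrc yilm

Answer: ygj
qkgxh
akp
viomw
aeh
dcf
svor
jqbd
ufxcm
tjwuq
vtrc
yilm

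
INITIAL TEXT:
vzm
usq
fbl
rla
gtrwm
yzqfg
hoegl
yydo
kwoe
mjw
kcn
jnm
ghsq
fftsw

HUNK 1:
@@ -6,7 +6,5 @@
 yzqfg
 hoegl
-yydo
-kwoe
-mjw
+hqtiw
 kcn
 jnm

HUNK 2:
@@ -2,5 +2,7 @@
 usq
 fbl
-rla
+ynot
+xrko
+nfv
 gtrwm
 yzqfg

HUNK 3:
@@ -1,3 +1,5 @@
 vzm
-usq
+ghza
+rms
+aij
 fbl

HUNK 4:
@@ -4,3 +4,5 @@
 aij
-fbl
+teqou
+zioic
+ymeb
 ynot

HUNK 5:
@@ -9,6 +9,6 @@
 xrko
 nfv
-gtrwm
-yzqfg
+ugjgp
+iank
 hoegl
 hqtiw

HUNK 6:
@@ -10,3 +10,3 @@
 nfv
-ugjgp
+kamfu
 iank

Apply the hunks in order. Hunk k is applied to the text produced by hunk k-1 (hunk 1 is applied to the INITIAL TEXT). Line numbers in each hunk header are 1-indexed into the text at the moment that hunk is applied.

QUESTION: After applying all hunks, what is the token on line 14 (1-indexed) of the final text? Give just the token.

Hunk 1: at line 6 remove [yydo,kwoe,mjw] add [hqtiw] -> 12 lines: vzm usq fbl rla gtrwm yzqfg hoegl hqtiw kcn jnm ghsq fftsw
Hunk 2: at line 2 remove [rla] add [ynot,xrko,nfv] -> 14 lines: vzm usq fbl ynot xrko nfv gtrwm yzqfg hoegl hqtiw kcn jnm ghsq fftsw
Hunk 3: at line 1 remove [usq] add [ghza,rms,aij] -> 16 lines: vzm ghza rms aij fbl ynot xrko nfv gtrwm yzqfg hoegl hqtiw kcn jnm ghsq fftsw
Hunk 4: at line 4 remove [fbl] add [teqou,zioic,ymeb] -> 18 lines: vzm ghza rms aij teqou zioic ymeb ynot xrko nfv gtrwm yzqfg hoegl hqtiw kcn jnm ghsq fftsw
Hunk 5: at line 9 remove [gtrwm,yzqfg] add [ugjgp,iank] -> 18 lines: vzm ghza rms aij teqou zioic ymeb ynot xrko nfv ugjgp iank hoegl hqtiw kcn jnm ghsq fftsw
Hunk 6: at line 10 remove [ugjgp] add [kamfu] -> 18 lines: vzm ghza rms aij teqou zioic ymeb ynot xrko nfv kamfu iank hoegl hqtiw kcn jnm ghsq fftsw
Final line 14: hqtiw

Answer: hqtiw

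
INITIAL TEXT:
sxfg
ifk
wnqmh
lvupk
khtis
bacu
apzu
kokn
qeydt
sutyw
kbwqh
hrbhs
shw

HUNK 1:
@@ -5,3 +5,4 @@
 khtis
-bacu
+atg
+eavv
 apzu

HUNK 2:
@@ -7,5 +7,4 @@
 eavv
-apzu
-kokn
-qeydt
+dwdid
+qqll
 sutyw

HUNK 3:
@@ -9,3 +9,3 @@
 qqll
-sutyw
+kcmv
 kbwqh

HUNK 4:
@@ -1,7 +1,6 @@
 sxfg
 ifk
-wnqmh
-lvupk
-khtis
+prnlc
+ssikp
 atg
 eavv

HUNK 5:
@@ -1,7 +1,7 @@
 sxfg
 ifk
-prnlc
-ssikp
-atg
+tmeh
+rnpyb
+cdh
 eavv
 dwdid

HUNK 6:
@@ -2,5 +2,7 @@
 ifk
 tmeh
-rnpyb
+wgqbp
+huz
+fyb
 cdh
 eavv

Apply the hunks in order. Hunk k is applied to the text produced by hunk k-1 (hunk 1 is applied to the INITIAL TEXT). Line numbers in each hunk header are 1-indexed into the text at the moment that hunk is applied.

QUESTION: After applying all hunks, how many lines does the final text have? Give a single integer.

Answer: 14

Derivation:
Hunk 1: at line 5 remove [bacu] add [atg,eavv] -> 14 lines: sxfg ifk wnqmh lvupk khtis atg eavv apzu kokn qeydt sutyw kbwqh hrbhs shw
Hunk 2: at line 7 remove [apzu,kokn,qeydt] add [dwdid,qqll] -> 13 lines: sxfg ifk wnqmh lvupk khtis atg eavv dwdid qqll sutyw kbwqh hrbhs shw
Hunk 3: at line 9 remove [sutyw] add [kcmv] -> 13 lines: sxfg ifk wnqmh lvupk khtis atg eavv dwdid qqll kcmv kbwqh hrbhs shw
Hunk 4: at line 1 remove [wnqmh,lvupk,khtis] add [prnlc,ssikp] -> 12 lines: sxfg ifk prnlc ssikp atg eavv dwdid qqll kcmv kbwqh hrbhs shw
Hunk 5: at line 1 remove [prnlc,ssikp,atg] add [tmeh,rnpyb,cdh] -> 12 lines: sxfg ifk tmeh rnpyb cdh eavv dwdid qqll kcmv kbwqh hrbhs shw
Hunk 6: at line 2 remove [rnpyb] add [wgqbp,huz,fyb] -> 14 lines: sxfg ifk tmeh wgqbp huz fyb cdh eavv dwdid qqll kcmv kbwqh hrbhs shw
Final line count: 14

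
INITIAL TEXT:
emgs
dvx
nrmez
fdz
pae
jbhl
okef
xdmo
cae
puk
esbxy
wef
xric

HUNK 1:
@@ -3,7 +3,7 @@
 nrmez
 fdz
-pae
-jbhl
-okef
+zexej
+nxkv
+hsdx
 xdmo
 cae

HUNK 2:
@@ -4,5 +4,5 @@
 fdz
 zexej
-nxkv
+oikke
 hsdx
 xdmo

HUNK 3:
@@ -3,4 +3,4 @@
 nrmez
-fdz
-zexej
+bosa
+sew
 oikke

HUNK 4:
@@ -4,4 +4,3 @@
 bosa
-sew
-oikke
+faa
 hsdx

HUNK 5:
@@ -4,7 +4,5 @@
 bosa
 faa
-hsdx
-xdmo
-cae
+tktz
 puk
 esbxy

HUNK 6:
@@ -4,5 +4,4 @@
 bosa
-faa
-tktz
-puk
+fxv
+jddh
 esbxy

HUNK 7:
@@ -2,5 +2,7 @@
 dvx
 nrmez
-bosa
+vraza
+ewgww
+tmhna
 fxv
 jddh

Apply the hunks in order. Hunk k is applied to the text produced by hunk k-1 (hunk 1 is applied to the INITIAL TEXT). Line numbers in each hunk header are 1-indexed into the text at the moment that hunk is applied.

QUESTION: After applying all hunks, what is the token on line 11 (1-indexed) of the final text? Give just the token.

Hunk 1: at line 3 remove [pae,jbhl,okef] add [zexej,nxkv,hsdx] -> 13 lines: emgs dvx nrmez fdz zexej nxkv hsdx xdmo cae puk esbxy wef xric
Hunk 2: at line 4 remove [nxkv] add [oikke] -> 13 lines: emgs dvx nrmez fdz zexej oikke hsdx xdmo cae puk esbxy wef xric
Hunk 3: at line 3 remove [fdz,zexej] add [bosa,sew] -> 13 lines: emgs dvx nrmez bosa sew oikke hsdx xdmo cae puk esbxy wef xric
Hunk 4: at line 4 remove [sew,oikke] add [faa] -> 12 lines: emgs dvx nrmez bosa faa hsdx xdmo cae puk esbxy wef xric
Hunk 5: at line 4 remove [hsdx,xdmo,cae] add [tktz] -> 10 lines: emgs dvx nrmez bosa faa tktz puk esbxy wef xric
Hunk 6: at line 4 remove [faa,tktz,puk] add [fxv,jddh] -> 9 lines: emgs dvx nrmez bosa fxv jddh esbxy wef xric
Hunk 7: at line 2 remove [bosa] add [vraza,ewgww,tmhna] -> 11 lines: emgs dvx nrmez vraza ewgww tmhna fxv jddh esbxy wef xric
Final line 11: xric

Answer: xric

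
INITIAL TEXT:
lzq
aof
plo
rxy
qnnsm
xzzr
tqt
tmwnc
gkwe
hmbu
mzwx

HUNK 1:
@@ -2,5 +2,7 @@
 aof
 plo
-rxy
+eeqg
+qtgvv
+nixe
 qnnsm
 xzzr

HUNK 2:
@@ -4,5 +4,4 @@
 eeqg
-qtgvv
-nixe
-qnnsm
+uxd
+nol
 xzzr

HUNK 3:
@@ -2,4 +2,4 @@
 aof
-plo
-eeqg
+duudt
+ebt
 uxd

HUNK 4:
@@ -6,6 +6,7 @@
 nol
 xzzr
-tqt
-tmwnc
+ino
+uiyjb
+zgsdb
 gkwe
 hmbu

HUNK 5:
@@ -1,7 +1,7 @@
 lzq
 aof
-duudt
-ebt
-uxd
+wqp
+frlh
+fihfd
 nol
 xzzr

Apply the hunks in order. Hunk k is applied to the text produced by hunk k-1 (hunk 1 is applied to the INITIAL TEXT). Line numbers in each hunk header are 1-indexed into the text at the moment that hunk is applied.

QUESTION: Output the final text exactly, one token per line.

Hunk 1: at line 2 remove [rxy] add [eeqg,qtgvv,nixe] -> 13 lines: lzq aof plo eeqg qtgvv nixe qnnsm xzzr tqt tmwnc gkwe hmbu mzwx
Hunk 2: at line 4 remove [qtgvv,nixe,qnnsm] add [uxd,nol] -> 12 lines: lzq aof plo eeqg uxd nol xzzr tqt tmwnc gkwe hmbu mzwx
Hunk 3: at line 2 remove [plo,eeqg] add [duudt,ebt] -> 12 lines: lzq aof duudt ebt uxd nol xzzr tqt tmwnc gkwe hmbu mzwx
Hunk 4: at line 6 remove [tqt,tmwnc] add [ino,uiyjb,zgsdb] -> 13 lines: lzq aof duudt ebt uxd nol xzzr ino uiyjb zgsdb gkwe hmbu mzwx
Hunk 5: at line 1 remove [duudt,ebt,uxd] add [wqp,frlh,fihfd] -> 13 lines: lzq aof wqp frlh fihfd nol xzzr ino uiyjb zgsdb gkwe hmbu mzwx

Answer: lzq
aof
wqp
frlh
fihfd
nol
xzzr
ino
uiyjb
zgsdb
gkwe
hmbu
mzwx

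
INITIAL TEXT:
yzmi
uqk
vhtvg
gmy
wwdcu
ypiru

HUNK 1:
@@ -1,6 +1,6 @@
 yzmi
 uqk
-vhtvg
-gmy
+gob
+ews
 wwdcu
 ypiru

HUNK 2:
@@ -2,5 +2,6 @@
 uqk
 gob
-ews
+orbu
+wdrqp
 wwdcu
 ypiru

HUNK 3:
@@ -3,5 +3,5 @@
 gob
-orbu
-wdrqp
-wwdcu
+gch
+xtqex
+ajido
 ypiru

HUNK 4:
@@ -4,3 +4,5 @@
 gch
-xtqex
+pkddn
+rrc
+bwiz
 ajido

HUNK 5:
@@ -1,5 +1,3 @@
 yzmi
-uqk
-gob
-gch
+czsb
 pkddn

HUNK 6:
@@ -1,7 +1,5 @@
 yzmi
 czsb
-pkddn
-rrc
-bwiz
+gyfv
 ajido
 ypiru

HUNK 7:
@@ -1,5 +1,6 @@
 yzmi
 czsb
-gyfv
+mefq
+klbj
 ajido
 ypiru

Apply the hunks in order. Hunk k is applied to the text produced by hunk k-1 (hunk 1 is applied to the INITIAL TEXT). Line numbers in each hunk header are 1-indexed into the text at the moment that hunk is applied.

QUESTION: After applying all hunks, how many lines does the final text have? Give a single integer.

Hunk 1: at line 1 remove [vhtvg,gmy] add [gob,ews] -> 6 lines: yzmi uqk gob ews wwdcu ypiru
Hunk 2: at line 2 remove [ews] add [orbu,wdrqp] -> 7 lines: yzmi uqk gob orbu wdrqp wwdcu ypiru
Hunk 3: at line 3 remove [orbu,wdrqp,wwdcu] add [gch,xtqex,ajido] -> 7 lines: yzmi uqk gob gch xtqex ajido ypiru
Hunk 4: at line 4 remove [xtqex] add [pkddn,rrc,bwiz] -> 9 lines: yzmi uqk gob gch pkddn rrc bwiz ajido ypiru
Hunk 5: at line 1 remove [uqk,gob,gch] add [czsb] -> 7 lines: yzmi czsb pkddn rrc bwiz ajido ypiru
Hunk 6: at line 1 remove [pkddn,rrc,bwiz] add [gyfv] -> 5 lines: yzmi czsb gyfv ajido ypiru
Hunk 7: at line 1 remove [gyfv] add [mefq,klbj] -> 6 lines: yzmi czsb mefq klbj ajido ypiru
Final line count: 6

Answer: 6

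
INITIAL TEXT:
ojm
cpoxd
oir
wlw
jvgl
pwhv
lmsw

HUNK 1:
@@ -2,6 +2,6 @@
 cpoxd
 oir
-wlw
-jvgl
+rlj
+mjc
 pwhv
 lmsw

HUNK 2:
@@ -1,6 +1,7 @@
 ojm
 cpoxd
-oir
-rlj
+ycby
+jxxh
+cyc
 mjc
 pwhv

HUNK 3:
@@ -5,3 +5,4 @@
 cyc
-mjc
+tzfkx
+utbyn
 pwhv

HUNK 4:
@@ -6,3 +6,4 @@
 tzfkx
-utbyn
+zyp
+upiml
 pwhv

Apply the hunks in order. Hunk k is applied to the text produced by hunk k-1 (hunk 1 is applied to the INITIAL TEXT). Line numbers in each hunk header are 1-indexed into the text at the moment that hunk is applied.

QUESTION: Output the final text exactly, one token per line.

Answer: ojm
cpoxd
ycby
jxxh
cyc
tzfkx
zyp
upiml
pwhv
lmsw

Derivation:
Hunk 1: at line 2 remove [wlw,jvgl] add [rlj,mjc] -> 7 lines: ojm cpoxd oir rlj mjc pwhv lmsw
Hunk 2: at line 1 remove [oir,rlj] add [ycby,jxxh,cyc] -> 8 lines: ojm cpoxd ycby jxxh cyc mjc pwhv lmsw
Hunk 3: at line 5 remove [mjc] add [tzfkx,utbyn] -> 9 lines: ojm cpoxd ycby jxxh cyc tzfkx utbyn pwhv lmsw
Hunk 4: at line 6 remove [utbyn] add [zyp,upiml] -> 10 lines: ojm cpoxd ycby jxxh cyc tzfkx zyp upiml pwhv lmsw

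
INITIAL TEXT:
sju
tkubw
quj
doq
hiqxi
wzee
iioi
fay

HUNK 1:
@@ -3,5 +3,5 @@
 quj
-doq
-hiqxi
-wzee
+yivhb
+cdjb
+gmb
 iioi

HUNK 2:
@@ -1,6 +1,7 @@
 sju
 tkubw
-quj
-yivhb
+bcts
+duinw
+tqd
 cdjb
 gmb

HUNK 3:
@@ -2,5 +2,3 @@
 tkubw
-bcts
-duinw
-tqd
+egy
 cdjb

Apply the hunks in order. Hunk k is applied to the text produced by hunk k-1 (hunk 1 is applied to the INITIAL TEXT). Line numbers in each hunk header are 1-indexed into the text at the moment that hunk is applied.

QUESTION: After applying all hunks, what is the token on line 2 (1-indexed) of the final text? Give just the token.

Answer: tkubw

Derivation:
Hunk 1: at line 3 remove [doq,hiqxi,wzee] add [yivhb,cdjb,gmb] -> 8 lines: sju tkubw quj yivhb cdjb gmb iioi fay
Hunk 2: at line 1 remove [quj,yivhb] add [bcts,duinw,tqd] -> 9 lines: sju tkubw bcts duinw tqd cdjb gmb iioi fay
Hunk 3: at line 2 remove [bcts,duinw,tqd] add [egy] -> 7 lines: sju tkubw egy cdjb gmb iioi fay
Final line 2: tkubw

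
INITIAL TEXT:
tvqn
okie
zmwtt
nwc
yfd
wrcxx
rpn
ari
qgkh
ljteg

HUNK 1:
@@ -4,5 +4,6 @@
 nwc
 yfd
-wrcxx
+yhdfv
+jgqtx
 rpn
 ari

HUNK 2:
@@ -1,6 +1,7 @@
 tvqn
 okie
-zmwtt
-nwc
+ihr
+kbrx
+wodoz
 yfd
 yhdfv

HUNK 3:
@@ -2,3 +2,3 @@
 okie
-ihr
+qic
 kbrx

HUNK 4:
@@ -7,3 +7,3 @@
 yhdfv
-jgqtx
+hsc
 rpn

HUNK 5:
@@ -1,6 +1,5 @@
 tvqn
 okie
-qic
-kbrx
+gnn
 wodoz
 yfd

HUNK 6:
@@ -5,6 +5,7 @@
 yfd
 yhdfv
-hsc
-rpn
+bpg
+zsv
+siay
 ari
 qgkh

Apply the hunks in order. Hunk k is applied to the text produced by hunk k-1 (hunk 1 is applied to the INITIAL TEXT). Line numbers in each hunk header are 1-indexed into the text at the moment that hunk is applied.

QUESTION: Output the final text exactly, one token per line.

Hunk 1: at line 4 remove [wrcxx] add [yhdfv,jgqtx] -> 11 lines: tvqn okie zmwtt nwc yfd yhdfv jgqtx rpn ari qgkh ljteg
Hunk 2: at line 1 remove [zmwtt,nwc] add [ihr,kbrx,wodoz] -> 12 lines: tvqn okie ihr kbrx wodoz yfd yhdfv jgqtx rpn ari qgkh ljteg
Hunk 3: at line 2 remove [ihr] add [qic] -> 12 lines: tvqn okie qic kbrx wodoz yfd yhdfv jgqtx rpn ari qgkh ljteg
Hunk 4: at line 7 remove [jgqtx] add [hsc] -> 12 lines: tvqn okie qic kbrx wodoz yfd yhdfv hsc rpn ari qgkh ljteg
Hunk 5: at line 1 remove [qic,kbrx] add [gnn] -> 11 lines: tvqn okie gnn wodoz yfd yhdfv hsc rpn ari qgkh ljteg
Hunk 6: at line 5 remove [hsc,rpn] add [bpg,zsv,siay] -> 12 lines: tvqn okie gnn wodoz yfd yhdfv bpg zsv siay ari qgkh ljteg

Answer: tvqn
okie
gnn
wodoz
yfd
yhdfv
bpg
zsv
siay
ari
qgkh
ljteg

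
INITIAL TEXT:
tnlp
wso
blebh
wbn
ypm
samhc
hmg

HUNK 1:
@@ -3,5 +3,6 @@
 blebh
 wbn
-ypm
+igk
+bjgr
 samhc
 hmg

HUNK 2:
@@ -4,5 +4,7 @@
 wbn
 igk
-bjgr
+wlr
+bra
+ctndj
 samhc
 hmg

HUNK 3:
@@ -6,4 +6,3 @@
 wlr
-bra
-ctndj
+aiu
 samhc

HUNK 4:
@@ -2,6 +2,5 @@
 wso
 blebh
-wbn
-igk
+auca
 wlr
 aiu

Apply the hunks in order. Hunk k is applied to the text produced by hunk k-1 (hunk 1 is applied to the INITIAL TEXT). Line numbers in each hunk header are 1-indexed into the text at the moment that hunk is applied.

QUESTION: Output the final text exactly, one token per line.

Hunk 1: at line 3 remove [ypm] add [igk,bjgr] -> 8 lines: tnlp wso blebh wbn igk bjgr samhc hmg
Hunk 2: at line 4 remove [bjgr] add [wlr,bra,ctndj] -> 10 lines: tnlp wso blebh wbn igk wlr bra ctndj samhc hmg
Hunk 3: at line 6 remove [bra,ctndj] add [aiu] -> 9 lines: tnlp wso blebh wbn igk wlr aiu samhc hmg
Hunk 4: at line 2 remove [wbn,igk] add [auca] -> 8 lines: tnlp wso blebh auca wlr aiu samhc hmg

Answer: tnlp
wso
blebh
auca
wlr
aiu
samhc
hmg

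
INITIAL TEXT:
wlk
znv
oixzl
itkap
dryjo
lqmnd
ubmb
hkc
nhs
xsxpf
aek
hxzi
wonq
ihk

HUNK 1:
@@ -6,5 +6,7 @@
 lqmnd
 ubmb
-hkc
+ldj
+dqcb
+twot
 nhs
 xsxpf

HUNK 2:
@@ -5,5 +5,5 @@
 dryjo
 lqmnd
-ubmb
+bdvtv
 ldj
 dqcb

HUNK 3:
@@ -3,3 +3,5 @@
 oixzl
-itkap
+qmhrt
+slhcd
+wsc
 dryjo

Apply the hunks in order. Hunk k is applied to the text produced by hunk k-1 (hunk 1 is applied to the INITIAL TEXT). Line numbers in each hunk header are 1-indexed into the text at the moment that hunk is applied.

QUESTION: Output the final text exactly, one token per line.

Answer: wlk
znv
oixzl
qmhrt
slhcd
wsc
dryjo
lqmnd
bdvtv
ldj
dqcb
twot
nhs
xsxpf
aek
hxzi
wonq
ihk

Derivation:
Hunk 1: at line 6 remove [hkc] add [ldj,dqcb,twot] -> 16 lines: wlk znv oixzl itkap dryjo lqmnd ubmb ldj dqcb twot nhs xsxpf aek hxzi wonq ihk
Hunk 2: at line 5 remove [ubmb] add [bdvtv] -> 16 lines: wlk znv oixzl itkap dryjo lqmnd bdvtv ldj dqcb twot nhs xsxpf aek hxzi wonq ihk
Hunk 3: at line 3 remove [itkap] add [qmhrt,slhcd,wsc] -> 18 lines: wlk znv oixzl qmhrt slhcd wsc dryjo lqmnd bdvtv ldj dqcb twot nhs xsxpf aek hxzi wonq ihk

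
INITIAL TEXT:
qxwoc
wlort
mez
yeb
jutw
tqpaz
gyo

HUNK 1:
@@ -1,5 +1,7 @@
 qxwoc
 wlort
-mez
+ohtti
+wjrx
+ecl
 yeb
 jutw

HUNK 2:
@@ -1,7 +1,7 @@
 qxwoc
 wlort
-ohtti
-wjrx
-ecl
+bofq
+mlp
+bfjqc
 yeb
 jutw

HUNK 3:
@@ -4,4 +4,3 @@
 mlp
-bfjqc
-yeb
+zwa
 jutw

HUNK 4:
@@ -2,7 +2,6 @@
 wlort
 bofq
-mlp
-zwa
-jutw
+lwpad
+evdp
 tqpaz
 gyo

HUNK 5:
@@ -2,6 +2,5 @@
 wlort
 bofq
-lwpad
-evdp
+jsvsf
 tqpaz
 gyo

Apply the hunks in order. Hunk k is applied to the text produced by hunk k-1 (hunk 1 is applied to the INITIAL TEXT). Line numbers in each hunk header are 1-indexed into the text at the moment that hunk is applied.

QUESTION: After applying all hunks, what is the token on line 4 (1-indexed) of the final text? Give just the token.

Hunk 1: at line 1 remove [mez] add [ohtti,wjrx,ecl] -> 9 lines: qxwoc wlort ohtti wjrx ecl yeb jutw tqpaz gyo
Hunk 2: at line 1 remove [ohtti,wjrx,ecl] add [bofq,mlp,bfjqc] -> 9 lines: qxwoc wlort bofq mlp bfjqc yeb jutw tqpaz gyo
Hunk 3: at line 4 remove [bfjqc,yeb] add [zwa] -> 8 lines: qxwoc wlort bofq mlp zwa jutw tqpaz gyo
Hunk 4: at line 2 remove [mlp,zwa,jutw] add [lwpad,evdp] -> 7 lines: qxwoc wlort bofq lwpad evdp tqpaz gyo
Hunk 5: at line 2 remove [lwpad,evdp] add [jsvsf] -> 6 lines: qxwoc wlort bofq jsvsf tqpaz gyo
Final line 4: jsvsf

Answer: jsvsf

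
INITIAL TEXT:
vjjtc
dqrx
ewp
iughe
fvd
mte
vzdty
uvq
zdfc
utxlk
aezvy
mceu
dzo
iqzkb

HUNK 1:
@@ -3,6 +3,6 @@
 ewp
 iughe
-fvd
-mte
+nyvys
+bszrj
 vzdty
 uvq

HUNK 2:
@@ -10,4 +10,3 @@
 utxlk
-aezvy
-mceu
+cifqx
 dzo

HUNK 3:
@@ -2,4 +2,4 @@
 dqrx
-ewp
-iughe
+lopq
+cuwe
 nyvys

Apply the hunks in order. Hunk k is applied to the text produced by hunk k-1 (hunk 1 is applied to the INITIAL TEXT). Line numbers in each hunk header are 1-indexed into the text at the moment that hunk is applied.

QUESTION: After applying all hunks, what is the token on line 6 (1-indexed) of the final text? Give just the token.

Hunk 1: at line 3 remove [fvd,mte] add [nyvys,bszrj] -> 14 lines: vjjtc dqrx ewp iughe nyvys bszrj vzdty uvq zdfc utxlk aezvy mceu dzo iqzkb
Hunk 2: at line 10 remove [aezvy,mceu] add [cifqx] -> 13 lines: vjjtc dqrx ewp iughe nyvys bszrj vzdty uvq zdfc utxlk cifqx dzo iqzkb
Hunk 3: at line 2 remove [ewp,iughe] add [lopq,cuwe] -> 13 lines: vjjtc dqrx lopq cuwe nyvys bszrj vzdty uvq zdfc utxlk cifqx dzo iqzkb
Final line 6: bszrj

Answer: bszrj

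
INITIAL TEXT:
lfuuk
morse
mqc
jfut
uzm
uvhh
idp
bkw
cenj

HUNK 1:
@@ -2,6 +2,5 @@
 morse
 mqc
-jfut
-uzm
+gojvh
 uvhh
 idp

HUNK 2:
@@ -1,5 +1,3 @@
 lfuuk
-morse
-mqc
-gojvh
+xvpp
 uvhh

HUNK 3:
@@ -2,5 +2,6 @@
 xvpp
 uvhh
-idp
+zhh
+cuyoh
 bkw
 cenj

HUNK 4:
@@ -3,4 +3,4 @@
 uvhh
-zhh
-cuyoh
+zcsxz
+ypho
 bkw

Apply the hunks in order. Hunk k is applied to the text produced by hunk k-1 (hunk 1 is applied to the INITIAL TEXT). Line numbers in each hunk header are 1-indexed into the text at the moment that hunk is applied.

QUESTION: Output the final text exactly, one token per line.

Answer: lfuuk
xvpp
uvhh
zcsxz
ypho
bkw
cenj

Derivation:
Hunk 1: at line 2 remove [jfut,uzm] add [gojvh] -> 8 lines: lfuuk morse mqc gojvh uvhh idp bkw cenj
Hunk 2: at line 1 remove [morse,mqc,gojvh] add [xvpp] -> 6 lines: lfuuk xvpp uvhh idp bkw cenj
Hunk 3: at line 2 remove [idp] add [zhh,cuyoh] -> 7 lines: lfuuk xvpp uvhh zhh cuyoh bkw cenj
Hunk 4: at line 3 remove [zhh,cuyoh] add [zcsxz,ypho] -> 7 lines: lfuuk xvpp uvhh zcsxz ypho bkw cenj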